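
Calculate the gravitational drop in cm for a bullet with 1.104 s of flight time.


drop = 0.5*g*t^2 = 0.5*9.81*1.104^2 = 5.97829 m ≈ 597.8 cm

597.8 cm


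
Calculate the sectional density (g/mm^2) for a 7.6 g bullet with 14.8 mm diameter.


SD = m/d^2 = 7.6/14.8^2 = 0.0347 g/mm^2

0.0347 g/mm^2


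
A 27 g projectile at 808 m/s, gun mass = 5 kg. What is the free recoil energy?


v_r = m_p*v_p/m_gun = 0.027*808/5 = 4.3632 m/s, E_r = 0.5*m_gun*v_r^2 = 0.5*5*4.3632^2 = 47.59 J

47.59 J


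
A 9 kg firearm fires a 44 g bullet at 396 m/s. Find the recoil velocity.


v_recoil = m_p * v_p / m_gun = 0.044 * 396 / 9 = 1.936 m/s

1.936 m/s


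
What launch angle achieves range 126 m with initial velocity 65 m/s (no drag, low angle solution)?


sin(2*theta) = R*g/v0^2 = 126*9.81/65^2 = 0.292559, theta = arcsin(0.292559)/2 = 8.506°

8.506 degrees


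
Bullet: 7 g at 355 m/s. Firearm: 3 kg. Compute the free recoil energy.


v_r = m_p*v_p/m_gun = 0.007*355/3 = 0.828333 m/s, E_r = 0.5*m_gun*v_r^2 = 0.5*3*0.828333^2 = 1.029 J

1.029 J


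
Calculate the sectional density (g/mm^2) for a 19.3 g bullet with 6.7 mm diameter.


SD = m/d^2 = 19.3/6.7^2 = 0.4299 g/mm^2

0.4299 g/mm^2


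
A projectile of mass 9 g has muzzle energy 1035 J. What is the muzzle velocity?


v = sqrt(2*E/m) = sqrt(2*1035/0.009) = 479.6 m/s

479.6 m/s


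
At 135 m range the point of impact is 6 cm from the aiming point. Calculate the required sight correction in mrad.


1 mrad subtends 1 cm per 10 m of range, so adj = error_cm / (dist_m / 10) = 6 / (135/10) = 0.4444 mrad

0.4444 mrad


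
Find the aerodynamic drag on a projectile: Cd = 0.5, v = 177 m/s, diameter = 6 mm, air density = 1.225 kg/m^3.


A = pi*(d/2)^2 = pi*(6/2000)^2 = 2.82743e-05 m^2
Fd = 0.5*Cd*rho*A*v^2 = 0.5*0.5*1.225*2.82743e-05*177^2 = 0.2713 N

0.2713 N


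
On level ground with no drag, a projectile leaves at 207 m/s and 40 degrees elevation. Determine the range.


R = v0^2 * sin(2*theta) / g = 207^2 * sin(2*40°) / 9.81 = 4302 m

4302 m


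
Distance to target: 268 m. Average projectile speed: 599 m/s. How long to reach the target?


t = d/v = 268/599 = 0.4474 s

0.4474 s


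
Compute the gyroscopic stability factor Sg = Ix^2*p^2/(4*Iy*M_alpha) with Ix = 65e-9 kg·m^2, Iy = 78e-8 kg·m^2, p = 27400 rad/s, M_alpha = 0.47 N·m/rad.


Sg = Ix^2 * p^2 / (4 * Iy * M_alpha) = (65e-9)^2 * 27400^2 / (4 * 78e-8 * 0.47) = 2.163

2.163


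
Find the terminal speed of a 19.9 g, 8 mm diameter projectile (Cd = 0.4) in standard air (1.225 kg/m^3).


A = pi*(d/2)^2 = pi*(8/2000)^2 = 5.02655e-05 m^2
vt = sqrt(2mg/(Cd*rho*A)) = sqrt(2*0.0199*9.81/(0.4 * 1.225 * 5.02655e-05)) = 125.9 m/s

125.9 m/s


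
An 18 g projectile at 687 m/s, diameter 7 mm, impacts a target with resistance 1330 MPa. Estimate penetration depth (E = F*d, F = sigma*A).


A = pi*(d/2)^2 = pi*(7/2)^2 = 38.4845 mm^2
E = 0.5*m*v^2 = 0.5*0.018*687^2 = 4247.72 J
depth = E/(sigma*A) = 4247.72 J / (1330 MPa * 38.4845 mm^2) = 4247.72/(1330 * 38.4845) m = 0.0829886 m ≈ 82.99 mm

82.99 mm


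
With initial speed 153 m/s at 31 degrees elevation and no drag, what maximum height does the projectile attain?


H = (v0*sin(theta))^2 / (2g) = (153*sin(31°))^2 / (2*9.81) = 316.5 m

316.5 m


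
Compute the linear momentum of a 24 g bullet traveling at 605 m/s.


p = m*v = 0.024*605 = 14.52 kg·m/s

14.52 kg·m/s


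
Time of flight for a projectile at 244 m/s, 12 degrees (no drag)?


T = 2*v0*sin(theta)/g = 2*244*sin(12°)/9.81 = 10.34 s

10.34 s


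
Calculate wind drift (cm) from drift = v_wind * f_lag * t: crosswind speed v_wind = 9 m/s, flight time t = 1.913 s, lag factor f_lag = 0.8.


drift = v_wind * lag * t = 9 * 0.8 * 1.913 = 13.7736 m ≈ 1377 cm

1377 cm


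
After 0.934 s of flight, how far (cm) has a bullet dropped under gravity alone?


drop = 0.5*g*t^2 = 0.5*9.81*0.934^2 = 4.27891 m ≈ 427.9 cm

427.9 cm


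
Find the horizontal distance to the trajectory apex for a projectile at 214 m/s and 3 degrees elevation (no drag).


R = v0^2*sin(2*theta)/g = 214^2*sin(2*3°)/9.81 = 487.97 m
apex_dist = R/2 = 487.97/2 = 244 m

244 m


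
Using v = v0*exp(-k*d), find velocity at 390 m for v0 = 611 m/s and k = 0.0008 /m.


v = v0*exp(-k*d) = 611*exp(-0.0008*390) = 447.2 m/s

447.2 m/s


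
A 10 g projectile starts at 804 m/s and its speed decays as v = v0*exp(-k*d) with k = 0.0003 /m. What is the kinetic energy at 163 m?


v = v0*exp(-k*d) = 804*exp(-0.0003*163) = 765.63 m/s
E = 0.5*m*v^2 = 0.5*0.01*765.63^2 = 2931 J

2931 J


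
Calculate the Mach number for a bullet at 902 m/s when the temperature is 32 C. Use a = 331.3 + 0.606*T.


a = 331.3 + 0.606*(32) = 350.692 m/s
M = v/a = 902/350.692 = 2.572

2.572


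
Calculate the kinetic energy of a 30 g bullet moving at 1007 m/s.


E = 0.5*m*v^2 = 0.5*0.03*1007^2 = 15211 J

15211 J


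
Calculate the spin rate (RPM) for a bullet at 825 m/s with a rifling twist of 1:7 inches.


twist_m = 7*0.0254 = 0.1778 m
spin = v/twist = 825/0.1778 = 4640.045 rev/s
RPM = spin*60 = 4640.045*60 ≈ 278403 RPM

278403 RPM


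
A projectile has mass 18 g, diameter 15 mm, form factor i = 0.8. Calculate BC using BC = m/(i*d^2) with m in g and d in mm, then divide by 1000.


BC = m/(i*d^2*1000) = 18/(0.8 * 15^2 * 1000) = 0.0001

0.0001


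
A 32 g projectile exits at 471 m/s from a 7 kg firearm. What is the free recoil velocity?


v_recoil = m_p * v_p / m_gun = 0.032 * 471 / 7 = 2.153 m/s

2.153 m/s


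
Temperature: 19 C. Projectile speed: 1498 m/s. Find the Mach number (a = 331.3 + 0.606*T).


a = 331.3 + 0.606*(19) = 342.814 m/s
M = v/a = 1498/342.814 = 4.37

4.37


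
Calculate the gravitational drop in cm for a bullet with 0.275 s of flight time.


drop = 0.5*g*t^2 = 0.5*9.81*0.275^2 = 0.370941 m ≈ 37.09 cm

37.09 cm


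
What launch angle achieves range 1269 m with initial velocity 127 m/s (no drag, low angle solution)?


sin(2*theta) = R*g/v0^2 = 1269*9.81/127^2 = 0.771833, theta = arcsin(0.771833)/2 = 25.26°

25.26 degrees


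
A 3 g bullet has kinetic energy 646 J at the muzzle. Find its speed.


v = sqrt(2*E/m) = sqrt(2*646/0.003) = 656.3 m/s

656.3 m/s


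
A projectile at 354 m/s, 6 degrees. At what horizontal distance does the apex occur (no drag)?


R = v0^2*sin(2*theta)/g = 354^2*sin(2*6°)/9.81 = 2655.93 m
apex_dist = R/2 = 2655.93/2 = 1328 m

1328 m


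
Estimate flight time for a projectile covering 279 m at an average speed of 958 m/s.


t = d/v = 279/958 = 0.2912 s

0.2912 s


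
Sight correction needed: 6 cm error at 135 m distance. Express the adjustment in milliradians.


1 mrad subtends 1 cm per 10 m of range, so adj = error_cm / (dist_m / 10) = 6 / (135/10) = 0.4444 mrad

0.4444 mrad


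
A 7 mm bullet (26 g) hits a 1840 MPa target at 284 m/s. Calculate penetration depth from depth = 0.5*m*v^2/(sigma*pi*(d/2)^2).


A = pi*(d/2)^2 = pi*(7/2)^2 = 38.4845 mm^2
E = 0.5*m*v^2 = 0.5*0.026*284^2 = 1048.53 J
depth = E/(sigma*A) = 1048.53 J / (1840 MPa * 38.4845 mm^2) = 1048.53/(1840 * 38.4845) m = 0.0148073 m ≈ 14.81 mm

14.81 mm


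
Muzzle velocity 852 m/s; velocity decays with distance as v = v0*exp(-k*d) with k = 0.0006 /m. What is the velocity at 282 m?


v = v0*exp(-k*d) = 852*exp(-0.0006*282) = 719.4 m/s

719.4 m/s


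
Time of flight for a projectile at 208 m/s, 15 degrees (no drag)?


T = 2*v0*sin(theta)/g = 2*208*sin(15°)/9.81 = 10.98 s

10.98 s


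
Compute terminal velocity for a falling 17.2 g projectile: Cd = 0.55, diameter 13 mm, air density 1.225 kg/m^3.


A = pi*(d/2)^2 = pi*(13/2000)^2 = 1.32732e-04 m^2
vt = sqrt(2mg/(Cd*rho*A)) = sqrt(2*0.0172*9.81/(0.55 * 1.225 * 1.32732e-04)) = 61.43 m/s

61.43 m/s


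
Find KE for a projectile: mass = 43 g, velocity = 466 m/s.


E = 0.5*m*v^2 = 0.5*0.043*466^2 = 4669 J

4669 J


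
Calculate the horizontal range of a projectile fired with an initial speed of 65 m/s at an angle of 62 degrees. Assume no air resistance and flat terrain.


R = v0^2 * sin(2*theta) / g = 65^2 * sin(2*62°) / 9.81 = 357.1 m

357.1 m


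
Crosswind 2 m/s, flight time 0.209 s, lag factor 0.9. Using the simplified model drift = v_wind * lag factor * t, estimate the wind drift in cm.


drift = v_wind * lag * t = 2 * 0.9 * 0.209 = 0.3762 m ≈ 37.62 cm

37.62 cm


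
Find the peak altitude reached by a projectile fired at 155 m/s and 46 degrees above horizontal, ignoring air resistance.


H = (v0*sin(theta))^2 / (2g) = (155*sin(46°))^2 / (2*9.81) = 633.6 m

633.6 m


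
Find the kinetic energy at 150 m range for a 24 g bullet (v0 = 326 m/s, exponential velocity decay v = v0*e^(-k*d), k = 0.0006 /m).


v = v0*exp(-k*d) = 326*exp(-0.0006*150) = 297.942 m/s
E = 0.5*m*v^2 = 0.5*0.024*297.942^2 = 1065 J

1065 J


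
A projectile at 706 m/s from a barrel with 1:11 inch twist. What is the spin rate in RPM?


twist_m = 11*0.0254 = 0.2794 m
spin = v/twist = 706/0.2794 = 2526.843 rev/s
RPM = spin*60 = 2526.843*60 ≈ 151611 RPM

151611 RPM


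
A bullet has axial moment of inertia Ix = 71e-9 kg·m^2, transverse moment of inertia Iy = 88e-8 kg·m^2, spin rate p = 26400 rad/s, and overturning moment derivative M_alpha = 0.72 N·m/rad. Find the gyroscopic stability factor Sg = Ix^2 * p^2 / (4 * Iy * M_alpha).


Sg = Ix^2 * p^2 / (4 * Iy * M_alpha) = (71e-9)^2 * 26400^2 / (4 * 88e-8 * 0.72) = 1.386

1.386


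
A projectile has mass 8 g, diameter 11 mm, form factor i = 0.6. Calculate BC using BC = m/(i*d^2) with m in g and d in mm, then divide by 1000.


BC = m/(i*d^2*1000) = 8/(0.6 * 11^2 * 1000) = 0.0001102

0.0001102


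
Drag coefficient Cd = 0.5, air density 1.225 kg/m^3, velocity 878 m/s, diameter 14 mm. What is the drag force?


A = pi*(d/2)^2 = pi*(14/2000)^2 = 1.53938e-04 m^2
Fd = 0.5*Cd*rho*A*v^2 = 0.5*0.5*1.225*1.53938e-04*878^2 = 36.34 N

36.34 N


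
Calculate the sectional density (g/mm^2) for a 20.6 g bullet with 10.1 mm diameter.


SD = m/d^2 = 20.6/10.1^2 = 0.2019 g/mm^2

0.2019 g/mm^2


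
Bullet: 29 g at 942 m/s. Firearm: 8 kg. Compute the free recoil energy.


v_r = m_p*v_p/m_gun = 0.029*942/8 = 3.41475 m/s, E_r = 0.5*m_gun*v_r^2 = 0.5*8*3.41475^2 = 46.64 J

46.64 J


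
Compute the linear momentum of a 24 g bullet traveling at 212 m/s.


p = m*v = 0.024*212 = 5.088 kg·m/s

5.088 kg·m/s


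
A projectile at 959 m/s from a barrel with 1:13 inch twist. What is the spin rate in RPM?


twist_m = 13*0.0254 = 0.3302 m
spin = v/twist = 959/0.3302 = 2904.3 rev/s
RPM = spin*60 = 2904.3*60 ≈ 174258 RPM

174258 RPM


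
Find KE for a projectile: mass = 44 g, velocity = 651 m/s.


E = 0.5*m*v^2 = 0.5*0.044*651^2 = 9324 J

9324 J


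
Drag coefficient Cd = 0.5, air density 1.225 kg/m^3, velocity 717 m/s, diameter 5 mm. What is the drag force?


A = pi*(d/2)^2 = pi*(5/2000)^2 = 1.96350e-05 m^2
Fd = 0.5*Cd*rho*A*v^2 = 0.5*0.5*1.225*1.96350e-05*717^2 = 3.091 N

3.091 N


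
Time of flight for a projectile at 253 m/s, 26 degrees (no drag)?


T = 2*v0*sin(theta)/g = 2*253*sin(26°)/9.81 = 22.61 s

22.61 s


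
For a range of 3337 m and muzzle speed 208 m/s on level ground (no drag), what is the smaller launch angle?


sin(2*theta) = R*g/v0^2 = 3337*9.81/208^2 = 0.756656, theta = arcsin(0.756656)/2 = 24.59°

24.59 degrees


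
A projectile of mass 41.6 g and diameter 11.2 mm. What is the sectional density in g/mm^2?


SD = m/d^2 = 41.6/11.2^2 = 0.3316 g/mm^2

0.3316 g/mm^2


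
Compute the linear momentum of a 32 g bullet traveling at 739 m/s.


p = m*v = 0.032*739 = 23.65 kg·m/s

23.65 kg·m/s


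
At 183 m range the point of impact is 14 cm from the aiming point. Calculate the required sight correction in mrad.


1 mrad subtends 1 cm per 10 m of range, so adj = error_cm / (dist_m / 10) = 14 / (183/10) = 0.765 mrad

0.765 mrad


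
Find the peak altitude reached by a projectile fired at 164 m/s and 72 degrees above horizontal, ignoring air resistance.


H = (v0*sin(theta))^2 / (2g) = (164*sin(72°))^2 / (2*9.81) = 1240 m

1240 m


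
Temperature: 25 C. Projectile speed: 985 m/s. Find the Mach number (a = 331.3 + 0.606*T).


a = 331.3 + 0.606*(25) = 346.45 m/s
M = v/a = 985/346.45 = 2.843

2.843


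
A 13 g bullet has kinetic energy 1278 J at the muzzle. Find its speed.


v = sqrt(2*E/m) = sqrt(2*1278/0.013) = 443.4 m/s

443.4 m/s


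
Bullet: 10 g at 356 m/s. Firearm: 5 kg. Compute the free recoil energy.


v_r = m_p*v_p/m_gun = 0.01*356/5 = 0.712 m/s, E_r = 0.5*m_gun*v_r^2 = 0.5*5*0.712^2 = 1.267 J

1.267 J


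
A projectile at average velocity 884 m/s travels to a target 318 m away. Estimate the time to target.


t = d/v = 318/884 = 0.3597 s

0.3597 s


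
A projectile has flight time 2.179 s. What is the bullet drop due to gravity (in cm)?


drop = 0.5*g*t^2 = 0.5*9.81*2.179^2 = 23.2891 m ≈ 2329 cm

2329 cm


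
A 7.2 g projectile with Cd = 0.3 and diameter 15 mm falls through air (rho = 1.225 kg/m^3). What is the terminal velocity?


A = pi*(d/2)^2 = pi*(15/2000)^2 = 1.76715e-04 m^2
vt = sqrt(2mg/(Cd*rho*A)) = sqrt(2*0.0072*9.81/(0.3 * 1.225 * 1.76715e-04)) = 46.64 m/s

46.64 m/s


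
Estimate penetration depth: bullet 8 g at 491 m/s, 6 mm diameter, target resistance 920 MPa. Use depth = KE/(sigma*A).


A = pi*(d/2)^2 = pi*(6/2)^2 = 28.2743 mm^2
E = 0.5*m*v^2 = 0.5*0.008*491^2 = 964.324 J
depth = E/(sigma*A) = 964.324 J / (920 MPa * 28.2743 mm^2) = 964.324/(920 * 28.2743) m = 0.0370717 m ≈ 37.07 mm

37.07 mm


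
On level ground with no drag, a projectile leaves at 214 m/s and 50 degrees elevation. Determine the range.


R = v0^2 * sin(2*theta) / g = 214^2 * sin(2*50°) / 9.81 = 4597 m

4597 m


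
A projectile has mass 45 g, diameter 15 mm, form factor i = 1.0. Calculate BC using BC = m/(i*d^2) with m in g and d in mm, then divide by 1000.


BC = m/(i*d^2*1000) = 45/(1.0 * 15^2 * 1000) = 0.0002

0.0002


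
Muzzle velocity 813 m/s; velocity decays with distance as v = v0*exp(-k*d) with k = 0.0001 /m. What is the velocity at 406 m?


v = v0*exp(-k*d) = 813*exp(-0.0001*406) = 780.7 m/s

780.7 m/s


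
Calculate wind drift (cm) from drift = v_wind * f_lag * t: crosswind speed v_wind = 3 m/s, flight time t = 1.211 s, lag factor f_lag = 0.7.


drift = v_wind * lag * t = 3 * 0.7 * 1.211 = 2.5431 m ≈ 254.3 cm

254.3 cm


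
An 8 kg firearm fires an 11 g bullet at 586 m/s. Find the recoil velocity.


v_recoil = m_p * v_p / m_gun = 0.011 * 586 / 8 = 0.8057 m/s

0.8057 m/s


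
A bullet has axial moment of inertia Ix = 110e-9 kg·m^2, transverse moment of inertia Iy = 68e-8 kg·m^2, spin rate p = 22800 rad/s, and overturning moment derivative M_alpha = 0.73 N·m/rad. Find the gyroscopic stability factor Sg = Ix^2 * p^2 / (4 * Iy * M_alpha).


Sg = Ix^2 * p^2 / (4 * Iy * M_alpha) = (110e-9)^2 * 22800^2 / (4 * 68e-8 * 0.73) = 3.168

3.168


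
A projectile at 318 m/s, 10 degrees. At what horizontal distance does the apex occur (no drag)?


R = v0^2*sin(2*theta)/g = 318^2*sin(2*10°)/9.81 = 3525.63 m
apex_dist = R/2 = 3525.63/2 = 1763 m

1763 m


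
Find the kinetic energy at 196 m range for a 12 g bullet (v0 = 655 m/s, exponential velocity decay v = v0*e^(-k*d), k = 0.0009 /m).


v = v0*exp(-k*d) = 655*exp(-0.0009*196) = 549.075 m/s
E = 0.5*m*v^2 = 0.5*0.012*549.075^2 = 1809 J

1809 J


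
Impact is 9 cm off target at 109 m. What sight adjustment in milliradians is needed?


1 mrad subtends 1 cm per 10 m of range, so adj = error_cm / (dist_m / 10) = 9 / (109/10) = 0.8257 mrad

0.8257 mrad


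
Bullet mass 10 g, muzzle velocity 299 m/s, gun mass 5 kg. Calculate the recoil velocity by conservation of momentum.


v_recoil = m_p * v_p / m_gun = 0.01 * 299 / 5 = 0.598 m/s

0.598 m/s


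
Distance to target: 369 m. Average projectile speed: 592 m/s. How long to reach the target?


t = d/v = 369/592 = 0.6233 s

0.6233 s


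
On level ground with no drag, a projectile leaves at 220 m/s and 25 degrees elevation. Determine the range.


R = v0^2 * sin(2*theta) / g = 220^2 * sin(2*25°) / 9.81 = 3779 m

3779 m


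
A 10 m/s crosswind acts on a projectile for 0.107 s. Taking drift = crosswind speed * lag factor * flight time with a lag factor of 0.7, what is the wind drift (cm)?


drift = v_wind * lag * t = 10 * 0.7 * 0.107 = 0.749 m ≈ 74.9 cm

74.9 cm


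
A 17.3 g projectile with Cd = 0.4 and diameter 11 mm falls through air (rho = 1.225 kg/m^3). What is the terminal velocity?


A = pi*(d/2)^2 = pi*(11/2000)^2 = 9.50332e-05 m^2
vt = sqrt(2mg/(Cd*rho*A)) = sqrt(2*0.0173*9.81/(0.4 * 1.225 * 9.50332e-05)) = 85.38 m/s

85.38 m/s


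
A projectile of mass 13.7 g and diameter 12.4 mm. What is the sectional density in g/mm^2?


SD = m/d^2 = 13.7/12.4^2 = 0.0891 g/mm^2

0.0891 g/mm^2


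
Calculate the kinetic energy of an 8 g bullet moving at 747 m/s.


E = 0.5*m*v^2 = 0.5*0.008*747^2 = 2232 J

2232 J


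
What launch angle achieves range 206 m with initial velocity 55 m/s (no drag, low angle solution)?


sin(2*theta) = R*g/v0^2 = 206*9.81/55^2 = 0.668053, theta = arcsin(0.668053)/2 = 20.96°

20.96 degrees


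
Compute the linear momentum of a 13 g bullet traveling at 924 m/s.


p = m*v = 0.013*924 = 12.01 kg·m/s

12.01 kg·m/s


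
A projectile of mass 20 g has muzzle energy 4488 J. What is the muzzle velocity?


v = sqrt(2*E/m) = sqrt(2*4488/0.02) = 669.9 m/s

669.9 m/s


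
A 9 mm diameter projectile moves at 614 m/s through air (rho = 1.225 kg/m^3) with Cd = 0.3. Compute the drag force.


A = pi*(d/2)^2 = pi*(9/2000)^2 = 6.36173e-05 m^2
Fd = 0.5*Cd*rho*A*v^2 = 0.5*0.3*1.225*6.36173e-05*614^2 = 4.407 N

4.407 N


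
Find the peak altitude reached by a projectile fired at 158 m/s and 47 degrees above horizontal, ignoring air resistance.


H = (v0*sin(theta))^2 / (2g) = (158*sin(47°))^2 / (2*9.81) = 680.6 m

680.6 m


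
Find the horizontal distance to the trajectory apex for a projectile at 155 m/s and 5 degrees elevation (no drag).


R = v0^2*sin(2*theta)/g = 155^2*sin(2*5°)/9.81 = 425.27 m
apex_dist = R/2 = 425.27/2 = 212.6 m

212.6 m


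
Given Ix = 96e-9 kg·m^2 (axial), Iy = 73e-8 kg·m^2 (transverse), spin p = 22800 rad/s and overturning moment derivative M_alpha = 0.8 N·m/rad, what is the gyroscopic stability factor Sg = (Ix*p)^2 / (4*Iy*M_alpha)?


Sg = Ix^2 * p^2 / (4 * Iy * M_alpha) = (96e-9)^2 * 22800^2 / (4 * 73e-8 * 0.8) = 2.051

2.051


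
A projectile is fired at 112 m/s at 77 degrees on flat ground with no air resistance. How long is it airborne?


T = 2*v0*sin(theta)/g = 2*112*sin(77°)/9.81 = 22.25 s

22.25 s


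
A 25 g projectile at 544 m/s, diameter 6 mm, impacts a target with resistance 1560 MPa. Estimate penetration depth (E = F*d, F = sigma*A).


A = pi*(d/2)^2 = pi*(6/2)^2 = 28.2743 mm^2
E = 0.5*m*v^2 = 0.5*0.025*544^2 = 3699.2 J
depth = E/(sigma*A) = 3699.2 J / (1560 MPa * 28.2743 mm^2) = 3699.2/(1560 * 28.2743) m = 0.0838669 m ≈ 83.87 mm

83.87 mm


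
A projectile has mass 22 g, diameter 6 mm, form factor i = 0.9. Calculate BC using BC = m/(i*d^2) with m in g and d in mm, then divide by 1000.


BC = m/(i*d^2*1000) = 22/(0.9 * 6^2 * 1000) = 0.000679

0.000679


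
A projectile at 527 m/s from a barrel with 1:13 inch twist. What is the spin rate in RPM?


twist_m = 13*0.0254 = 0.3302 m
spin = v/twist = 527/0.3302 = 1596.002 rev/s
RPM = spin*60 = 1596.002*60 ≈ 95760 RPM

95760 RPM


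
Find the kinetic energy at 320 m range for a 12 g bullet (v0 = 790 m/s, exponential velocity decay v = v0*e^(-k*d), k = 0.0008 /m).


v = v0*exp(-k*d) = 790*exp(-0.0008*320) = 611.572 m/s
E = 0.5*m*v^2 = 0.5*0.012*611.572^2 = 2244 J

2244 J


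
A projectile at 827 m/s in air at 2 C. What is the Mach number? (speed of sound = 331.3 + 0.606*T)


a = 331.3 + 0.606*(2) = 332.512 m/s
M = v/a = 827/332.512 = 2.487

2.487


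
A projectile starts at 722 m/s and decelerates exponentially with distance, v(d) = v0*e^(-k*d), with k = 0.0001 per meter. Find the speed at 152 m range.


v = v0*exp(-k*d) = 722*exp(-0.0001*152) = 711.1 m/s

711.1 m/s


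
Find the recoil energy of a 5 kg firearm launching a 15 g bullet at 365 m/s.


v_r = m_p*v_p/m_gun = 0.015*365/5 = 1.095 m/s, E_r = 0.5*m_gun*v_r^2 = 0.5*5*1.095^2 = 2.998 J

2.998 J


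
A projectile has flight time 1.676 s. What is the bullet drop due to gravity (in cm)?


drop = 0.5*g*t^2 = 0.5*9.81*1.676^2 = 13.778 m ≈ 1378 cm

1378 cm


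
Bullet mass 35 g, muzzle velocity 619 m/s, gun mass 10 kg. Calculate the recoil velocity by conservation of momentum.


v_recoil = m_p * v_p / m_gun = 0.035 * 619 / 10 = 2.167 m/s

2.167 m/s


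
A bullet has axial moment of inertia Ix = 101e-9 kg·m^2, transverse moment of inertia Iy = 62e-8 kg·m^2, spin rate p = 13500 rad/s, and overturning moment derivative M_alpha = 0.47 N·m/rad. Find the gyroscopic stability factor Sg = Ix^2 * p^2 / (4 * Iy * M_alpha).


Sg = Ix^2 * p^2 / (4 * Iy * M_alpha) = (101e-9)^2 * 13500^2 / (4 * 62e-8 * 0.47) = 1.595

1.595


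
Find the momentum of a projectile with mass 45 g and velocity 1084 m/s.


p = m*v = 0.045*1084 = 48.78 kg·m/s

48.78 kg·m/s


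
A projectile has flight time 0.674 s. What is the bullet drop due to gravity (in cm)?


drop = 0.5*g*t^2 = 0.5*9.81*0.674^2 = 2.22822 m ≈ 222.8 cm

222.8 cm


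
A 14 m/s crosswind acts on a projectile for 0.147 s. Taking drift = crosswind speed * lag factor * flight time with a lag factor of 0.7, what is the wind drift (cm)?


drift = v_wind * lag * t = 14 * 0.7 * 0.147 = 1.4406 m ≈ 144.1 cm

144.1 cm


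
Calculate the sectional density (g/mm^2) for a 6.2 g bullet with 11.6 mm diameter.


SD = m/d^2 = 6.2/11.6^2 = 0.04608 g/mm^2

0.04608 g/mm^2


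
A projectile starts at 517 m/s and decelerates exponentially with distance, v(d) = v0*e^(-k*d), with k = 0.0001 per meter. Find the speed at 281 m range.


v = v0*exp(-k*d) = 517*exp(-0.0001*281) = 502.7 m/s

502.7 m/s


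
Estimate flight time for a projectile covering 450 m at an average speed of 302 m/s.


t = d/v = 450/302 = 1.49 s

1.49 s


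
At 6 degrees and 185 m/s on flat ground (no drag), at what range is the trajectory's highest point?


R = v0^2*sin(2*theta)/g = 185^2*sin(2*6°)/9.81 = 725.36 m
apex_dist = R/2 = 725.36/2 = 362.7 m

362.7 m


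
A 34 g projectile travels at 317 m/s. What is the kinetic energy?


E = 0.5*m*v^2 = 0.5*0.034*317^2 = 1708 J

1708 J


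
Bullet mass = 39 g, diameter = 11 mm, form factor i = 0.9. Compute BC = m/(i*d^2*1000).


BC = m/(i*d^2*1000) = 39/(0.9 * 11^2 * 1000) = 0.0003581

0.0003581


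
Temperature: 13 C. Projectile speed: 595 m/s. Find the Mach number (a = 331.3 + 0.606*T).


a = 331.3 + 0.606*(13) = 339.178 m/s
M = v/a = 595/339.178 = 1.754

1.754


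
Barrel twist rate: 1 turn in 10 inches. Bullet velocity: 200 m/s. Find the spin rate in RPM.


twist_m = 10*0.0254 = 0.254 m
spin = v/twist = 200/0.254 = 787.4016 rev/s
RPM = spin*60 = 787.4016*60 ≈ 47244 RPM

47244 RPM


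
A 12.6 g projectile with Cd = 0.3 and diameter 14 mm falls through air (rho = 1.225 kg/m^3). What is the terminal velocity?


A = pi*(d/2)^2 = pi*(14/2000)^2 = 1.53938e-04 m^2
vt = sqrt(2mg/(Cd*rho*A)) = sqrt(2*0.0126*9.81/(0.3 * 1.225 * 1.53938e-04)) = 66.1 m/s

66.1 m/s


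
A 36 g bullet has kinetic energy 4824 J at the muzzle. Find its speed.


v = sqrt(2*E/m) = sqrt(2*4824/0.036) = 517.7 m/s

517.7 m/s


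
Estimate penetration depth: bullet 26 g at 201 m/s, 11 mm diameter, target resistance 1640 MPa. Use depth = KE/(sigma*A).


A = pi*(d/2)^2 = pi*(11/2)^2 = 95.0332 mm^2
E = 0.5*m*v^2 = 0.5*0.026*201^2 = 525.213 J
depth = E/(sigma*A) = 525.213 J / (1640 MPa * 95.0332 mm^2) = 525.213/(1640 * 95.0332) m = 0.00336989 m ≈ 3.37 mm

3.37 mm


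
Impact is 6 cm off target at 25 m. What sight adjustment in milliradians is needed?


1 mrad subtends 1 cm per 10 m of range, so adj = error_cm / (dist_m / 10) = 6 / (25/10) = 2.4 mrad

2.4 mrad


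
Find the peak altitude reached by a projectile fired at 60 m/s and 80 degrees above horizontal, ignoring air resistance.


H = (v0*sin(theta))^2 / (2g) = (60*sin(80°))^2 / (2*9.81) = 178 m

178 m


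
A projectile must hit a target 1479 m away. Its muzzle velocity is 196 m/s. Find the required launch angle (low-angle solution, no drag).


sin(2*theta) = R*g/v0^2 = 1479*9.81/196^2 = 0.377681, theta = arcsin(0.377681)/2 = 11.1°

11.1 degrees


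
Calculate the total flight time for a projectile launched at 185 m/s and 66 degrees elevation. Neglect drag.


T = 2*v0*sin(theta)/g = 2*185*sin(66°)/9.81 = 34.46 s

34.46 s


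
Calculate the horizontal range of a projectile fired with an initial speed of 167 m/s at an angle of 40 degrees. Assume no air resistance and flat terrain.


R = v0^2 * sin(2*theta) / g = 167^2 * sin(2*40°) / 9.81 = 2800 m

2800 m


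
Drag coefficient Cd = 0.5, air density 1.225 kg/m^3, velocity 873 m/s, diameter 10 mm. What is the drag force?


A = pi*(d/2)^2 = pi*(10/2000)^2 = 7.85398e-05 m^2
Fd = 0.5*Cd*rho*A*v^2 = 0.5*0.5*1.225*7.85398e-05*873^2 = 18.33 N

18.33 N


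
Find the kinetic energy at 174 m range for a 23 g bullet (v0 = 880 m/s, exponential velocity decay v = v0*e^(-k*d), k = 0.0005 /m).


v = v0*exp(-k*d) = 880*exp(-0.0005*174) = 806.676 m/s
E = 0.5*m*v^2 = 0.5*0.023*806.676^2 = 7483 J

7483 J


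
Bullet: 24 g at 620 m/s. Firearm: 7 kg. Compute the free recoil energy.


v_r = m_p*v_p/m_gun = 0.024*620/7 = 2.12571 m/s, E_r = 0.5*m_gun*v_r^2 = 0.5*7*2.12571^2 = 15.82 J

15.82 J


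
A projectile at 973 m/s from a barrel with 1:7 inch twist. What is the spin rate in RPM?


twist_m = 7*0.0254 = 0.1778 m
spin = v/twist = 973/0.1778 = 5472.441 rev/s
RPM = spin*60 = 5472.441*60 ≈ 328346 RPM

328346 RPM


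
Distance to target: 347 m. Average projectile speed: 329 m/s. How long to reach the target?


t = d/v = 347/329 = 1.055 s

1.055 s


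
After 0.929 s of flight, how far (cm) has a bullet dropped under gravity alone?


drop = 0.5*g*t^2 = 0.5*9.81*0.929^2 = 4.23322 m ≈ 423.3 cm

423.3 cm


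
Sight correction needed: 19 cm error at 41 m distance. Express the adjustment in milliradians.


1 mrad subtends 1 cm per 10 m of range, so adj = error_cm / (dist_m / 10) = 19 / (41/10) = 4.634 mrad

4.634 mrad


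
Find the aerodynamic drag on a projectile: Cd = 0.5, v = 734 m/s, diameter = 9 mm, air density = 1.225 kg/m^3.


A = pi*(d/2)^2 = pi*(9/2000)^2 = 6.36173e-05 m^2
Fd = 0.5*Cd*rho*A*v^2 = 0.5*0.5*1.225*6.36173e-05*734^2 = 10.5 N

10.5 N


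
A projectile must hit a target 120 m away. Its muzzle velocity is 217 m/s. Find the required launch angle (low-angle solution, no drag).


sin(2*theta) = R*g/v0^2 = 120*9.81/217^2 = 0.0249995, theta = arcsin(0.0249995)/2 = 0.7163°

0.7163 degrees


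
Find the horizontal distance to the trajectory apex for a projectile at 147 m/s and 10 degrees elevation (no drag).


R = v0^2*sin(2*theta)/g = 147^2*sin(2*10°)/9.81 = 753.386 m
apex_dist = R/2 = 753.386/2 = 376.7 m

376.7 m


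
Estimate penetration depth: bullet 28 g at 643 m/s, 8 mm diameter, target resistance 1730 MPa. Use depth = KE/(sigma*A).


A = pi*(d/2)^2 = pi*(8/2)^2 = 50.2655 mm^2
E = 0.5*m*v^2 = 0.5*0.028*643^2 = 5788.29 J
depth = E/(sigma*A) = 5788.29 J / (1730 MPa * 50.2655 mm^2) = 5788.29/(1730 * 50.2655) m = 0.0665632 m ≈ 66.56 mm

66.56 mm


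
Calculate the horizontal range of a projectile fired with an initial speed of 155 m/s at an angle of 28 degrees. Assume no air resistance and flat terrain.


R = v0^2 * sin(2*theta) / g = 155^2 * sin(2*28°) / 9.81 = 2030 m

2030 m


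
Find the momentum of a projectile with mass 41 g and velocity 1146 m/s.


p = m*v = 0.041*1146 = 46.99 kg·m/s

46.99 kg·m/s


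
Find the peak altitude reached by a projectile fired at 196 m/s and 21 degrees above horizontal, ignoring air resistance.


H = (v0*sin(theta))^2 / (2g) = (196*sin(21°))^2 / (2*9.81) = 251.5 m

251.5 m


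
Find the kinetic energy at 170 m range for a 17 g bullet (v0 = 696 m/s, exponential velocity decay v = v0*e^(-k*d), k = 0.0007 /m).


v = v0*exp(-k*d) = 696*exp(-0.0007*170) = 617.914 m/s
E = 0.5*m*v^2 = 0.5*0.017*617.914^2 = 3245 J

3245 J


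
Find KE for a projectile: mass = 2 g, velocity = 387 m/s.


E = 0.5*m*v^2 = 0.5*0.002*387^2 = 149.8 J

149.8 J


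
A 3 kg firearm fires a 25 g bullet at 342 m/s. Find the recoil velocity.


v_recoil = m_p * v_p / m_gun = 0.025 * 342 / 3 = 2.85 m/s

2.85 m/s


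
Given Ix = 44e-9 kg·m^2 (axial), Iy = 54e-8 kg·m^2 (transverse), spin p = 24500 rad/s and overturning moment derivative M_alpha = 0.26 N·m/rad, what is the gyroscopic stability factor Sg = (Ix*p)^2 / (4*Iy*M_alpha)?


Sg = Ix^2 * p^2 / (4 * Iy * M_alpha) = (44e-9)^2 * 24500^2 / (4 * 54e-8 * 0.26) = 2.069

2.069


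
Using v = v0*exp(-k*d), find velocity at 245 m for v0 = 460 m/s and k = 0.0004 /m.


v = v0*exp(-k*d) = 460*exp(-0.0004*245) = 417.1 m/s

417.1 m/s


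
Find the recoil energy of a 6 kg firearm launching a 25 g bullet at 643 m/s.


v_r = m_p*v_p/m_gun = 0.025*643/6 = 2.67917 m/s, E_r = 0.5*m_gun*v_r^2 = 0.5*6*2.67917^2 = 21.53 J

21.53 J


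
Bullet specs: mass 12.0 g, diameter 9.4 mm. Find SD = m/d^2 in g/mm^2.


SD = m/d^2 = 12.0/9.4^2 = 0.1358 g/mm^2

0.1358 g/mm^2


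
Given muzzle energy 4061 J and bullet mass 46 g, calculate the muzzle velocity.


v = sqrt(2*E/m) = sqrt(2*4061/0.046) = 420.2 m/s

420.2 m/s


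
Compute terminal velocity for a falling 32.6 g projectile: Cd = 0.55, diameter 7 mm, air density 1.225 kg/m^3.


A = pi*(d/2)^2 = pi*(7/2000)^2 = 3.84845e-05 m^2
vt = sqrt(2mg/(Cd*rho*A)) = sqrt(2*0.0326*9.81/(0.55 * 1.225 * 3.84845e-05)) = 157.1 m/s

157.1 m/s


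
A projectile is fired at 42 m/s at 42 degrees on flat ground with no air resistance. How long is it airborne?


T = 2*v0*sin(theta)/g = 2*42*sin(42°)/9.81 = 5.73 s

5.73 s


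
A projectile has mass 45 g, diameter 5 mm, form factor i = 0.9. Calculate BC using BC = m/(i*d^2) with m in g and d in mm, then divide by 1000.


BC = m/(i*d^2*1000) = 45/(0.9 * 5^2 * 1000) = 0.002

0.002


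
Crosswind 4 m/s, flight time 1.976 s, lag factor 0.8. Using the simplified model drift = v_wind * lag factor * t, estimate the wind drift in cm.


drift = v_wind * lag * t = 4 * 0.8 * 1.976 = 6.3232 m ≈ 632.3 cm

632.3 cm


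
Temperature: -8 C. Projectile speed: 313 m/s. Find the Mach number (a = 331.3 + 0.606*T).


a = 331.3 + 0.606*(-8) = 326.452 m/s
M = v/a = 313/326.452 = 0.9588

0.9588


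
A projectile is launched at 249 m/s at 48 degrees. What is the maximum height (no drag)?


H = (v0*sin(theta))^2 / (2g) = (249*sin(48°))^2 / (2*9.81) = 1745 m

1745 m


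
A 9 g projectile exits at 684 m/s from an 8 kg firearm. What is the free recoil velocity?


v_recoil = m_p * v_p / m_gun = 0.009 * 684 / 8 = 0.7695 m/s

0.7695 m/s


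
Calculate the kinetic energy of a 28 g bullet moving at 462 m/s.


E = 0.5*m*v^2 = 0.5*0.028*462^2 = 2988 J

2988 J


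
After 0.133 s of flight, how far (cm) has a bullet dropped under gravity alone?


drop = 0.5*g*t^2 = 0.5*9.81*0.133^2 = 0.0867645 m ≈ 8.676 cm

8.676 cm


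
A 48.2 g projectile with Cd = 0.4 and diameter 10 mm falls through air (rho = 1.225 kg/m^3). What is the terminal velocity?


A = pi*(d/2)^2 = pi*(10/2000)^2 = 7.85398e-05 m^2
vt = sqrt(2mg/(Cd*rho*A)) = sqrt(2*0.0482*9.81/(0.4 * 1.225 * 7.85398e-05)) = 156.8 m/s

156.8 m/s


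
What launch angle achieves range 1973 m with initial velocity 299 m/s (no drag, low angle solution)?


sin(2*theta) = R*g/v0^2 = 1973*9.81/299^2 = 0.216498, theta = arcsin(0.216498)/2 = 6.252°

6.252 degrees


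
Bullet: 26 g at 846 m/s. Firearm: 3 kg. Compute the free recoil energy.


v_r = m_p*v_p/m_gun = 0.026*846/3 = 7.332 m/s, E_r = 0.5*m_gun*v_r^2 = 0.5*3*7.332^2 = 80.64 J

80.64 J


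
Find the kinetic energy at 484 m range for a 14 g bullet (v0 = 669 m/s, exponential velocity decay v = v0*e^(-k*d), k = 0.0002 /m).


v = v0*exp(-k*d) = 669*exp(-0.0002*484) = 607.276 m/s
E = 0.5*m*v^2 = 0.5*0.014*607.276^2 = 2581 J

2581 J


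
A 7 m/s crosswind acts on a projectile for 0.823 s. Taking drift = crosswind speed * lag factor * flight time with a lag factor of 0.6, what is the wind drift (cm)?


drift = v_wind * lag * t = 7 * 0.6 * 0.823 = 3.4566 m ≈ 345.7 cm

345.7 cm


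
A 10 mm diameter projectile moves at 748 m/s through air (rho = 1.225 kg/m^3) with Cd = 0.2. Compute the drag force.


A = pi*(d/2)^2 = pi*(10/2000)^2 = 7.85398e-05 m^2
Fd = 0.5*Cd*rho*A*v^2 = 0.5*0.2*1.225*7.85398e-05*748^2 = 5.383 N

5.383 N


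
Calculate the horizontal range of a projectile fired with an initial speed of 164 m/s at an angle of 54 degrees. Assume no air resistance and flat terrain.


R = v0^2 * sin(2*theta) / g = 164^2 * sin(2*54°) / 9.81 = 2608 m

2608 m


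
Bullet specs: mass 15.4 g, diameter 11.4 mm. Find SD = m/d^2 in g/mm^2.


SD = m/d^2 = 15.4/11.4^2 = 0.1185 g/mm^2

0.1185 g/mm^2


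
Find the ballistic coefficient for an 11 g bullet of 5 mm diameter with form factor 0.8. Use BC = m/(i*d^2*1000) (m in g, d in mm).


BC = m/(i*d^2*1000) = 11/(0.8 * 5^2 * 1000) = 0.00055

0.00055


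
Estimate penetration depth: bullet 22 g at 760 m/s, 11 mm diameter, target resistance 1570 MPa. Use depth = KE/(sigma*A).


A = pi*(d/2)^2 = pi*(11/2)^2 = 95.0332 mm^2
E = 0.5*m*v^2 = 0.5*0.022*760^2 = 6353.6 J
depth = E/(sigma*A) = 6353.6 J / (1570 MPa * 95.0332 mm^2) = 6353.6/(1570 * 95.0332) m = 0.0425839 m ≈ 42.58 mm

42.58 mm


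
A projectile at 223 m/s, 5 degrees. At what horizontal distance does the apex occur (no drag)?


R = v0^2*sin(2*theta)/g = 223^2*sin(2*5°)/9.81 = 880.26 m
apex_dist = R/2 = 880.26/2 = 440.1 m

440.1 m


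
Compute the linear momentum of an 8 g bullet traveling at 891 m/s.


p = m*v = 0.008*891 = 7.128 kg·m/s

7.128 kg·m/s


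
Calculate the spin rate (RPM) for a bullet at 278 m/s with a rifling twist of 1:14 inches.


twist_m = 14*0.0254 = 0.3556 m
spin = v/twist = 278/0.3556 = 781.7773 rev/s
RPM = spin*60 = 781.7773*60 ≈ 46907 RPM

46907 RPM


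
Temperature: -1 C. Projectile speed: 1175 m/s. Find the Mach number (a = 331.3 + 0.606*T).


a = 331.3 + 0.606*(-1) = 330.694 m/s
M = v/a = 1175/330.694 = 3.553

3.553


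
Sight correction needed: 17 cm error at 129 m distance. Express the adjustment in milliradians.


1 mrad subtends 1 cm per 10 m of range, so adj = error_cm / (dist_m / 10) = 17 / (129/10) = 1.318 mrad

1.318 mrad


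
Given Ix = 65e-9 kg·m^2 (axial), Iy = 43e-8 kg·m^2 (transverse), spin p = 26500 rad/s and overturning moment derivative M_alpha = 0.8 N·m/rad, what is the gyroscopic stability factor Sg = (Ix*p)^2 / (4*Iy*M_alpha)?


Sg = Ix^2 * p^2 / (4 * Iy * M_alpha) = (65e-9)^2 * 26500^2 / (4 * 43e-8 * 0.8) = 2.156

2.156


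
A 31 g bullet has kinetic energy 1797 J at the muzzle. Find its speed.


v = sqrt(2*E/m) = sqrt(2*1797/0.031) = 340.5 m/s

340.5 m/s


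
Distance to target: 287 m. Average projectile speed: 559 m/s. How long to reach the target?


t = d/v = 287/559 = 0.5134 s

0.5134 s


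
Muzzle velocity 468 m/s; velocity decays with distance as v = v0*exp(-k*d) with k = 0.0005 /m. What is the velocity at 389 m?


v = v0*exp(-k*d) = 468*exp(-0.0005*389) = 385.3 m/s

385.3 m/s


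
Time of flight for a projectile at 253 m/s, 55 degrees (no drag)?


T = 2*v0*sin(theta)/g = 2*253*sin(55°)/9.81 = 42.25 s

42.25 s


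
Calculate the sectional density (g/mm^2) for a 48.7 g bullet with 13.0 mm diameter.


SD = m/d^2 = 48.7/13.0^2 = 0.2882 g/mm^2

0.2882 g/mm^2


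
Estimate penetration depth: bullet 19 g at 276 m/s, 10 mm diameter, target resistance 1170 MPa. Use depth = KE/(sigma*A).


A = pi*(d/2)^2 = pi*(10/2)^2 = 78.5398 mm^2
E = 0.5*m*v^2 = 0.5*0.019*276^2 = 723.672 J
depth = E/(sigma*A) = 723.672 J / (1170 MPa * 78.5398 mm^2) = 723.672/(1170 * 78.5398) m = 0.00787528 m ≈ 7.875 mm

7.875 mm


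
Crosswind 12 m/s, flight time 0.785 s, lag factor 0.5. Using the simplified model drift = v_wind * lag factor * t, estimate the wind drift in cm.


drift = v_wind * lag * t = 12 * 0.5 * 0.785 = 4.71 m ≈ 471 cm

471 cm


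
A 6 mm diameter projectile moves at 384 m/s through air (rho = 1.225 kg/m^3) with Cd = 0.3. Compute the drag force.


A = pi*(d/2)^2 = pi*(6/2000)^2 = 2.82743e-05 m^2
Fd = 0.5*Cd*rho*A*v^2 = 0.5*0.3*1.225*2.82743e-05*384^2 = 0.7661 N

0.7661 N


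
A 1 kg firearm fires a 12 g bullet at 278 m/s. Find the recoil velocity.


v_recoil = m_p * v_p / m_gun = 0.012 * 278 / 1 = 3.336 m/s

3.336 m/s


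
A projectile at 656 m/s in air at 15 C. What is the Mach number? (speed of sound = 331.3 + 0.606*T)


a = 331.3 + 0.606*(15) = 340.39 m/s
M = v/a = 656/340.39 = 1.927

1.927


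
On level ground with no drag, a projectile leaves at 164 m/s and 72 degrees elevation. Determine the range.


R = v0^2 * sin(2*theta) / g = 164^2 * sin(2*72°) / 9.81 = 1612 m

1612 m


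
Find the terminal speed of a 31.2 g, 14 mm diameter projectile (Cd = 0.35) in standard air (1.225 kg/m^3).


A = pi*(d/2)^2 = pi*(14/2000)^2 = 1.53938e-04 m^2
vt = sqrt(2mg/(Cd*rho*A)) = sqrt(2*0.0312*9.81/(0.35 * 1.225 * 1.53938e-04)) = 96.31 m/s

96.31 m/s


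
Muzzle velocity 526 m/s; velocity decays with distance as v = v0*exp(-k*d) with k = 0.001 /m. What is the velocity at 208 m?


v = v0*exp(-k*d) = 526*exp(-0.001*208) = 427.2 m/s

427.2 m/s


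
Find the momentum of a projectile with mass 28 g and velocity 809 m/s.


p = m*v = 0.028*809 = 22.65 kg·m/s

22.65 kg·m/s


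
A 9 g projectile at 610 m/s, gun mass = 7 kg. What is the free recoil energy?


v_r = m_p*v_p/m_gun = 0.009*610/7 = 0.784286 m/s, E_r = 0.5*m_gun*v_r^2 = 0.5*7*0.784286^2 = 2.153 J

2.153 J


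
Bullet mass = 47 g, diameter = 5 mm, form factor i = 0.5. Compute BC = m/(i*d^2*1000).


BC = m/(i*d^2*1000) = 47/(0.5 * 5^2 * 1000) = 0.00376

0.00376


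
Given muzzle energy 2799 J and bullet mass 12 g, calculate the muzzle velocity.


v = sqrt(2*E/m) = sqrt(2*2799/0.012) = 683 m/s

683 m/s


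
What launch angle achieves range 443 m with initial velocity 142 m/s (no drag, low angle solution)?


sin(2*theta) = R*g/v0^2 = 443*9.81/142^2 = 0.215524, theta = arcsin(0.215524)/2 = 6.223°

6.223 degrees


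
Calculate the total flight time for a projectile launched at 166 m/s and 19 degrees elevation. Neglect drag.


T = 2*v0*sin(theta)/g = 2*166*sin(19°)/9.81 = 11.02 s

11.02 s


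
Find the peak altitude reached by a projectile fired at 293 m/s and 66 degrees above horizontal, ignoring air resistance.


H = (v0*sin(theta))^2 / (2g) = (293*sin(66°))^2 / (2*9.81) = 3652 m

3652 m


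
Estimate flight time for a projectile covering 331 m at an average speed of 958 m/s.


t = d/v = 331/958 = 0.3455 s

0.3455 s


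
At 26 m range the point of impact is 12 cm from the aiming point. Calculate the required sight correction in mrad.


1 mrad subtends 1 cm per 10 m of range, so adj = error_cm / (dist_m / 10) = 12 / (26/10) = 4.615 mrad

4.615 mrad


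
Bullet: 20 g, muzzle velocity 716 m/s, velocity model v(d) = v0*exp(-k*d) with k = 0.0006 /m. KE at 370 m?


v = v0*exp(-k*d) = 716*exp(-0.0006*370) = 573.455 m/s
E = 0.5*m*v^2 = 0.5*0.02*573.455^2 = 3289 J

3289 J
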